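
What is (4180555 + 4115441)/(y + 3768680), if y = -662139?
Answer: 8295996/3106541 ≈ 2.6705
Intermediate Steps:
(4180555 + 4115441)/(y + 3768680) = (4180555 + 4115441)/(-662139 + 3768680) = 8295996/3106541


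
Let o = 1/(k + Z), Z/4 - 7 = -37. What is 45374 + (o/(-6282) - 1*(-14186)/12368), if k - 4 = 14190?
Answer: 6202160678805707/136686293928 ≈ 45375.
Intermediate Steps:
Z = -120 (Z = 28 + 4*(-37) = 28 - 148 = -120)
k = 14194 (k = 4 + 14190 = 14194)
o = 1/14074 (o = 1/(14194 - 120) = 1/14074 ≈ 7.1053e-5)
45374 + (o/(-6282) - 1*(-14186)/12368) = 45374 + ((1/14074)/(-6282) - 1*(-14186)/12368) = 45374 + ((1/14074)*(-1/6282) + 14186*(1/12368)) = 45374 + (-1/88412868 + 7093/6184) = 45374 + 156778116635/136686293928 = 6202160678805707/136686293928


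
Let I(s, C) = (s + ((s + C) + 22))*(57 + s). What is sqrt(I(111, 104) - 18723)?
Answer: sqrt(39741) ≈ 199.35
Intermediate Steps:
I(s, C) = (57 + s)*(22 + C + 2*s) (I(s, C) = (s + ((C + s) + 22))*(57 + s) = (s + (22 + C + s))*(57 + s) = (22 + C + 2*s)*(57 + s) = (57 + s)*(22 + C + 2*s))
sqrt(I(111, 104) - 18723) = sqrt((1254 + 2*111**2 + 57*104 + 136*111 + 104*111) - 18723) = sqrt((1254 + 2*12321 + 5928 + 15096 + 11544) - 18723) = sqrt((1254 + 24642 + 5928 + 15096 + 11544) - 18723) = sqrt(58464 - 18723) = sqrt(39741)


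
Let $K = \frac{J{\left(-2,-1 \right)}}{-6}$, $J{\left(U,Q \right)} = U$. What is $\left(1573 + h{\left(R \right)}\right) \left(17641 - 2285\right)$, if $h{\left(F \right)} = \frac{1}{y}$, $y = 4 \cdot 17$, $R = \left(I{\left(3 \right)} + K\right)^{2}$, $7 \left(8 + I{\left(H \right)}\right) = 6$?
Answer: $\frac{410638635}{17} \approx 2.4155 \cdot 10^{7}$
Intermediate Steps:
$I{\left(H \right)} = - \frac{50}{7}$ ($I{\left(H \right)} = -8 + \frac{1}{7} \cdot 6 = -8 + \frac{6}{7} = - \frac{50}{7}$)
$K = \frac{1}{3}$ ($K = - \frac{2}{-6} = \left(-2\right) \left(- \frac{1}{6}\right) = \frac{1}{3} \approx 0.33333$)
$R = \frac{20449}{441}$ ($R = \left(- \frac{50}{7} + \frac{1}{3}\right)^{2} = \left(- \frac{143}{21}\right)^{2} = \frac{20449}{441} \approx 46.37$)
$y = 68$
$h{\left(F \right)} = \frac{1}{68}$
$\left(1573 + h{\left(R \right)}\right) \left(17641 - 2285\right) = \left(1573 + \frac{1}{68}\right) \left(17641 - 2285\right) = \frac{106965}{68} \cdot 15356 = \frac{410638635}{17}$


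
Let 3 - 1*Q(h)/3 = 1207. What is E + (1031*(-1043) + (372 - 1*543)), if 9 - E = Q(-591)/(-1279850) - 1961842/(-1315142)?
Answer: -452564754322045776/420796122175 ≈ -1.0755e+6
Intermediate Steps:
Q(h) = -3612 (Q(h) = 9 - 3*1207 = 9 - 3621 = -3612)
E = 3158261655424/420796122175 (E = 9 - (-3612/(-1279850) - 1961842/(-1315142)) = 9 - (-3612*(-1/1279850) - 1961842*(-1/1315142)) = 9 - (1806/639925 + 980921/657571) = 9 - 1*628903444151/420796122175 = 9 - 628903444151/420796122175 = 3158261655424/420796122175 ≈ 7.5054)
E + (1031*(-1043) + (372 - 1*543)) = 3158261655424/420796122175 + (1031*(-1043) + (372 - 1*543)) = 3158261655424/420796122175 + (-1075333 + (372 - 543)) = 3158261655424/420796122175 + (-1075333 - 171) = 3158261655424/420796122175 - 1075504 = -452564754322045776/420796122175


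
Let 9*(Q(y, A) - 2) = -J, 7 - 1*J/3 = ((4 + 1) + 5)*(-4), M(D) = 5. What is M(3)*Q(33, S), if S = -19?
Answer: -205/3 ≈ -68.333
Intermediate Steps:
J = 141 (J = 21 - 3*((4 + 1) + 5)*(-4) = 21 - 3*(5 + 5)*(-4) = 21 - 30*(-4) = 21 - 3*(-40) = 21 + 120 = 141)
Q(y, A) = -41/3 (Q(y, A) = 2 + (-1*141)/9 = 2 + (1/9)*(-141) = 2 - 47/3 = -41/3)
M(3)*Q(33, S) = 5*(-41/3) = -205/3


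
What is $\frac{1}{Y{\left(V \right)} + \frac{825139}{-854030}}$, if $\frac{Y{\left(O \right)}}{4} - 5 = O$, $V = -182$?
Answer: $- \frac{854030}{605478379} \approx -0.0014105$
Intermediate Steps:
$Y{\left(O \right)} = 20 + 4 O$
$\frac{1}{Y{\left(V \right)} + \frac{825139}{-854030}} = \frac{1}{\left(20 + 4 \left(-182\right)\right) + \frac{825139}{-854030}} = \frac{1}{\left(20 - 728\right) + 825139 \left(- \frac{1}{854030}\right)} = \frac{1}{-708 - \frac{825139}{854030}} = \frac{1}{- \frac{605478379}{854030}} = - \frac{854030}{605478379}$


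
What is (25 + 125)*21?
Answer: 3150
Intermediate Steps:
(25 + 125)*21 = 150*21 = 3150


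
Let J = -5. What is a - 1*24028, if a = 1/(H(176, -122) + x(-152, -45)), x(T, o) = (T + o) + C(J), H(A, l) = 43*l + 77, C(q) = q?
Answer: -129054389/5371 ≈ -24028.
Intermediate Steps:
H(A, l) = 77 + 43*l
x(T, o) = -5 + T + o (x(T, o) = (T + o) - 5 = -5 + T + o)
a = -1/5371 (a = 1/((77 + 43*(-122)) + (-5 - 152 - 45)) = 1/((77 - 5246) - 202) = 1/(-5169 - 202) = 1/(-5371) = -1/5371 ≈ -0.00018619)
a - 1*24028 = -1/5371 - 1*24028 = -1/5371 - 24028 = -129054389/5371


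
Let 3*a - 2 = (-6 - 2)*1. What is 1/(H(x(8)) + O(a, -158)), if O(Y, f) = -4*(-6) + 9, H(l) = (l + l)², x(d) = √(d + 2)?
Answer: 1/73 ≈ 0.013699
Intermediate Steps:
x(d) = √(2 + d)
H(l) = 4*l² (H(l) = (2*l)² = 4*l²)
a = -2 (a = ⅔ + ((-6 - 2)*1)/3 = ⅔ + (-8*1)/3 = ⅔ + (⅓)*(-8) = ⅔ - 8/3 = -2)
O(Y, f) = 33 (O(Y, f) = 24 + 9 = 33)
1/(H(x(8)) + O(a, -158)) = 1/(4*(√(2 + 8))² + 33) = 1/(4*(√10)² + 33) = 1/(4*10 + 33) = 1/(40 + 33) = 1/73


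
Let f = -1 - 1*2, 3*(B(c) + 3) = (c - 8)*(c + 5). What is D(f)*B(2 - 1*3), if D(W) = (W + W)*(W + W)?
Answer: -540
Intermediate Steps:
B(c) = -3 + (-8 + c)*(5 + c)/3 (B(c) = -3 + ((c - 8)*(c + 5))/3 = -3 + ((-8 + c)*(5 + c))/3 = -3 + (-8 + c)*(5 + c)/3)
f = -3 (f = -1 - 2 = -3)
D(W) = 4*W² (D(W) = (2*W)*(2*W) = 4*W²)
D(f)*B(2 - 1*3) = (4*(-3)²)*(-49/3 - (2 - 1*3) + (2 - 1*3)²/3) = (4*9)*(-49/3 - (2 - 3) + (2 - 3)²/3) = 36*(-49/3 - 1*(-1) + (⅓)*(-1)²) = 36*(-49/3 + 1 + (⅓)*1) = 36*(-49/3 + 1 + ⅓) = 36*(-15) = -540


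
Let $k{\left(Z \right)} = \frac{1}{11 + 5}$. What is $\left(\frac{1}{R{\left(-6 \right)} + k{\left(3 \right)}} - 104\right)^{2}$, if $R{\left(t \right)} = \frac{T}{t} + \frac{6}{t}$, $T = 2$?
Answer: $\frac{40857664}{3721} \approx 10980.0$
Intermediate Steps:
$k{\left(Z \right)} = \frac{1}{16}$
$R{\left(t \right)} = \frac{8}{t}$ ($R{\left(t \right)} = \frac{2}{t} + \frac{6}{t} = \frac{8}{t}$)
$\left(\frac{1}{R{\left(-6 \right)} + k{\left(3 \right)}} - 104\right)^{2} = \left(\frac{1}{\frac{8}{-6} + \frac{1}{16}} - 104\right)^{2} = \left(\frac{1}{8 \left(- \frac{1}{6}\right) + \frac{1}{16}} - 104\right)^{2} = \left(\frac{1}{- \frac{4}{3} + \frac{1}{16}} - 104\right)^{2} = \left(\frac{1}{- \frac{61}{48}} - 104\right)^{2} = \left(- \frac{48}{61} - 104\right)^{2} = \left(- \frac{6392}{61}\right)^{2} = \frac{40857664}{3721}$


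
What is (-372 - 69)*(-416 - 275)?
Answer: 304731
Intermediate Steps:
(-372 - 69)*(-416 - 275) = -441*(-691) = 304731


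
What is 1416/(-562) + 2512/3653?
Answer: -6692/3653 ≈ -1.8319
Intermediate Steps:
1416/(-562) + 2512/3653 = 1416*(-1/562) + 2512*(1/3653) = -708/281 + 2512/3653 = -6692/3653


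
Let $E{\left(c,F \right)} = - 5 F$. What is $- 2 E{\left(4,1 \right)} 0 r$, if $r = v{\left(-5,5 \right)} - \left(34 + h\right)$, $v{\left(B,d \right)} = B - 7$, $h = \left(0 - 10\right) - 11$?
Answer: $0$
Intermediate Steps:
$h = -21$ ($h = -10 - 11 = -21$)
$v{\left(B,d \right)} = -7 + B$
$r = -25$ ($r = \left(-7 - 5\right) - 13 = -12 + \left(-34 + 21\right) = -12 - 13 = -25$)
$- 2 E{\left(4,1 \right)} 0 r = - 2 \left(\left(-5\right) 1\right) 0 \left(-25\right) = \left(-2\right) \left(-5\right) 0 \left(-25\right) = 10 \cdot 0 \left(-25\right) = 0 \left(-25\right) = 0$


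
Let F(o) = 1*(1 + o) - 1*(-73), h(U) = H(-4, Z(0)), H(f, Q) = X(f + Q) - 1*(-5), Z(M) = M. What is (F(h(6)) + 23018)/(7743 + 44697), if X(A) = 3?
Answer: 385/874 ≈ 0.44050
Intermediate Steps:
H(f, Q) = 8 (H(f, Q) = 3 - 1*(-5) = 3 + 5 = 8)
h(U) = 8
F(o) = 74 + o (F(o) = (1 + o) + 73 = 74 + o)
(F(h(6)) + 23018)/(7743 + 44697) = ((74 + 8) + 23018)/(7743 + 44697) = (82 + 23018)/52440 = 23100*(1/52440) = 385/874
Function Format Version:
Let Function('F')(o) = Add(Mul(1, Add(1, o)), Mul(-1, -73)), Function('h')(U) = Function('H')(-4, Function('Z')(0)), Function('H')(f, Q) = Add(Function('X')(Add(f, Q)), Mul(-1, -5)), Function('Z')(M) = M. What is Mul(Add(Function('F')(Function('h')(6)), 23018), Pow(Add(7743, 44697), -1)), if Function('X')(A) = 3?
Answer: Rational(385, 874) ≈ 0.44050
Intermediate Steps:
Function('H')(f, Q) = 8 (Function('H')(f, Q) = Add(3, Mul(-1, -5)) = Add(3, 5) = 8)
Function('h')(U) = 8
Function('F')(o) = Add(74, o) (Function('F')(o) = Add(Add(1, o), 73) = Add(74, o))
Mul(Add(Function('F')(Function('h')(6)), 23018), Pow(Add(7743, 44697), -1)) = Mul(Add(Add(74, 8), 23018), Pow(Add(7743, 44697), -1)) = Mul(Add(82, 23018), Pow(52440, -1)) = Mul(23100, Rational(1, 52440)) = Rational(385, 874)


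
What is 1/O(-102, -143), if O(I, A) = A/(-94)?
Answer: 94/143 ≈ 0.65734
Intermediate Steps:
O(I, A) = -A/94 (O(I, A) = A*(-1/94) = -A/94)
1/O(-102, -143) = 1/(-1/94*(-143)) = 1/(143/94) = 94/143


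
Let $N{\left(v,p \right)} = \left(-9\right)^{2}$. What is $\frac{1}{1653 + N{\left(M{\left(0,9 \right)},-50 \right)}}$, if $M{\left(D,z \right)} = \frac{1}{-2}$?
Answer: $\frac{1}{1734} \approx 0.0005767$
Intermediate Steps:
$M{\left(D,z \right)} = - \frac{1}{2}$
$N{\left(v,p \right)} = 81$
$\frac{1}{1653 + N{\left(M{\left(0,9 \right)},-50 \right)}} = \frac{1}{1653 + 81} = \frac{1}{1734}$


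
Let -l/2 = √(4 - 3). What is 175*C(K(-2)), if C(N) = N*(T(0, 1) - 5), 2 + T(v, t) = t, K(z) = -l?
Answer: -2100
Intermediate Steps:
l = -2 (l = -2*√(4 - 3) = -2*√1 = -2*1 = -2)
K(z) = 2 (K(z) = -1*(-2) = 2)
T(v, t) = -2 + t
C(N) = -6*N (C(N) = N*((-2 + 1) - 5) = N*(-1 - 5) = N*(-6) = -6*N)
175*C(K(-2)) = 175*(-6*2) = 175*(-12) = -2100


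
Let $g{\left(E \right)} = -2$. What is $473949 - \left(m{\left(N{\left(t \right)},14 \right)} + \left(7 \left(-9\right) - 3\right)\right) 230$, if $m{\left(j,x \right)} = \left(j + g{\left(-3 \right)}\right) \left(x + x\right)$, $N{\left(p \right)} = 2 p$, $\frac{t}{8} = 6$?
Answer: $-116231$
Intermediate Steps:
$t = 48$ ($t = 8 \cdot 6 = 48$)
$m{\left(j,x \right)} = 2 x \left(-2 + j\right)$ ($m{\left(j,x \right)} = \left(j - 2\right) \left(x + x\right) = \left(-2 + j\right) 2 x = 2 x \left(-2 + j\right)$)
$473949 - \left(m{\left(N{\left(t \right)},14 \right)} + \left(7 \left(-9\right) - 3\right)\right) 230 = 473949 - \left(2 \cdot 14 \left(-2 + 2 \cdot 48\right) + \left(7 \left(-9\right) - 3\right)\right) 230 = 473949 - \left(2 \cdot 14 \left(-2 + 96\right) - 66\right) 230 = 473949 - \left(2 \cdot 14 \cdot 94 - 66\right) 230 = 473949 - \left(2632 - 66\right) 230 = 473949 - 2566 \cdot 230 = 473949 - 590180 = -116231$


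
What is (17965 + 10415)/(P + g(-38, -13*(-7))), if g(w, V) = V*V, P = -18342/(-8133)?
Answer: 15387636/4491181 ≈ 3.4262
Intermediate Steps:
P = 6114/2711 (P = -18342*(-1/8133) = 6114/2711 ≈ 2.2553)
g(w, V) = V**2
(17965 + 10415)/(P + g(-38, -13*(-7))) = (17965 + 10415)/(6114/2711 + (-13*(-7))**2) = 28380/(6114/2711 + 91**2) = 28380/(6114/2711 + 8281) = 28380/(22455905/2711) = 28380*(2711/22455905) = 15387636/4491181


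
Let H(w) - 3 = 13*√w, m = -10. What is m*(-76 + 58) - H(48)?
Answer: 177 - 52*√3 ≈ 86.933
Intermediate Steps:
H(w) = 3 + 13*√w
m*(-76 + 58) - H(48) = -10*(-76 + 58) - (3 + 13*√48) = -10*(-18) - (3 + 13*(4*√3)) = 180 - (3 + 52*√3) = 180 + (-3 - 52*√3) = 177 - 52*√3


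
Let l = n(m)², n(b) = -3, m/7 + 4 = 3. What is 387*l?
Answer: 3483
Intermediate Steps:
m = -7 (m = -28 + 7*3 = -28 + 21 = -7)
l = 9 (l = (-3)² = 9)
387*l = 387*9 = 3483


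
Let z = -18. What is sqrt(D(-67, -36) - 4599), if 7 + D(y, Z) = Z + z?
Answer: 2*I*sqrt(1165) ≈ 68.264*I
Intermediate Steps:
D(y, Z) = -25 + Z (D(y, Z) = -7 + (Z - 18) = -7 + (-18 + Z) = -25 + Z)
sqrt(D(-67, -36) - 4599) = sqrt((-25 - 36) - 4599) = sqrt(-61 - 4599) = sqrt(-4660) = 2*I*sqrt(1165)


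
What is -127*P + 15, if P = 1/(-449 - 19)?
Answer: 7147/468 ≈ 15.271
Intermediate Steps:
P = -1/468 (P = 1/(-468) = -1/468 ≈ -0.0021368)
-127*P + 15 = -127*(-1/468) + 15 = 127/468 + 15 = 7147/468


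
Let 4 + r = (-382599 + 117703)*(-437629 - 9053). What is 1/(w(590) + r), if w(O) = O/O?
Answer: 1/118324275069 ≈ 8.4514e-12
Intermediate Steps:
r = 118324275068 (r = -4 + (-382599 + 117703)*(-437629 - 9053) = -4 - 264896*(-446682) = -4 + 118324275072 = 118324275068)
w(O) = 1
1/(w(590) + r) = 1/(1 + 118324275068) = 1/118324275069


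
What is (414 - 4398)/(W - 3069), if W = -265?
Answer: 1992/1667 ≈ 1.1950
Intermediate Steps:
(414 - 4398)/(W - 3069) = (414 - 4398)/(-265 - 3069) = -3984/(-3334) = -3984*(-1/3334) = 1992/1667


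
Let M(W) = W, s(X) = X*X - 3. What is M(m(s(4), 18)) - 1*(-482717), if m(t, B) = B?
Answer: 482735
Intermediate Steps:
s(X) = -3 + X² (s(X) = X² - 3 = -3 + X²)
M(m(s(4), 18)) - 1*(-482717) = 18 - 1*(-482717) = 18 + 482717 = 482735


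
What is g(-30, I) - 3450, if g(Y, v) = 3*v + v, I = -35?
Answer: -3590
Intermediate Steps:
g(Y, v) = 4*v
g(-30, I) - 3450 = 4*(-35) - 3450 = -140 - 3450 = -3590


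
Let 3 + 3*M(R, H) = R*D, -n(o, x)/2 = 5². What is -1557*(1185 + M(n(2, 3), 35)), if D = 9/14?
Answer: -12787641/7 ≈ -1.8268e+6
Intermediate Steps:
n(o, x) = -50 (n(o, x) = -2*5² = -2*25 = -50)
D = 9/14 (D = 9*(1/14) = 9/14 ≈ 0.64286)
M(R, H) = -1 + 3*R/14 (M(R, H) = -1 + (R*(9/14))/3 = -1 + (9*R/14)/3 = -1 + 3*R/14)
-1557*(1185 + M(n(2, 3), 35)) = -1557*(1185 + (-1 + (3/14)*(-50))) = -1557*(1185 + (-1 - 75/7)) = -1557*(1185 - 82/7) = -1557*8213/7 = -12787641/7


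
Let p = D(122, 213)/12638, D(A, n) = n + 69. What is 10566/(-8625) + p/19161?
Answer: -142145858341/116033427375 ≈ -1.2250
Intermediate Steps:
D(A, n) = 69 + n
p = 141/6319 (p = (69 + 213)/12638 = 282*(1/12638) = 141/6319 ≈ 0.022314)
10566/(-8625) + p/19161 = 10566/(-8625) + (141/6319)/19161 = 10566*(-1/8625) + (141/6319)*(1/19161) = -3522/2875 + 47/40359453 = -142145858341/116033427375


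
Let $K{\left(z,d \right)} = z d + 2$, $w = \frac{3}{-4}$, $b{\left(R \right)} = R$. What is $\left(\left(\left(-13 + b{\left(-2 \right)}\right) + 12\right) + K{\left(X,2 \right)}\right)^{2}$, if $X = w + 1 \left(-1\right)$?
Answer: $\frac{81}{4} \approx 20.25$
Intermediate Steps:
$w = - \frac{3}{4}$ ($w = 3 \left(- \frac{1}{4}\right) = - \frac{3}{4} \approx -0.75$)
$X = - \frac{7}{4}$ ($X = - \frac{3}{4} + 1 \left(-1\right) = - \frac{3}{4} - 1 = - \frac{7}{4} \approx -1.75$)
$K{\left(z,d \right)} = 2 + d z$ ($K{\left(z,d \right)} = d z + 2 = 2 + d z$)
$\left(\left(\left(-13 + b{\left(-2 \right)}\right) + 12\right) + K{\left(X,2 \right)}\right)^{2} = \left(\left(\left(-13 - 2\right) + 12\right) + \left(2 + 2 \left(- \frac{7}{4}\right)\right)\right)^{2} = \left(\left(-15 + 12\right) + \left(2 - \frac{7}{2}\right)\right)^{2} = \left(-3 - \frac{3}{2}\right)^{2} = \left(- \frac{9}{2}\right)^{2} = \frac{81}{4}$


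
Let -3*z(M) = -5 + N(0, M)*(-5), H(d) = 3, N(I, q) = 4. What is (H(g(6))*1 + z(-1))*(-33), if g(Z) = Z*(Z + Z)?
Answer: -374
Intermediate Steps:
g(Z) = 2*Z² (g(Z) = Z*(2*Z) = 2*Z²)
z(M) = 25/3 (z(M) = -(-5 + 4*(-5))/3 = -(-5 - 20)/3 = -⅓*(-25) = 25/3)
(H(g(6))*1 + z(-1))*(-33) = (3*1 + 25/3)*(-33) = (3 + 25/3)*(-33) = (34/3)*(-33) = -374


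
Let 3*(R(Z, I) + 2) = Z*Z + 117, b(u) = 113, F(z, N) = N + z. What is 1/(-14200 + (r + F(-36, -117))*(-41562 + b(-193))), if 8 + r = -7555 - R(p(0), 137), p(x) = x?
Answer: 1/321339897 ≈ 3.1120e-9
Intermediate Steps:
R(Z, I) = 37 + Z²/3 (R(Z, I) = -2 + (Z*Z + 117)/3 = -2 + (Z² + 117)/3 = -2 + (117 + Z²)/3 = -2 + (39 + Z²/3) = 37 + Z²/3)
r = -7600 (r = -8 + (-7555 - (37 + (⅓)*0²)) = -8 + (-7555 - (37 + (⅓)*0)) = -8 + (-7555 - (37 + 0)) = -8 + (-7555 - 1*37) = -8 + (-7555 - 37) = -8 - 7592 = -7600)
1/(-14200 + (r + F(-36, -117))*(-41562 + b(-193))) = 1/(-14200 + (-7600 + (-117 - 36))*(-41562 + 113)) = 1/(-14200 + (-7600 - 153)*(-41449)) = 1/(-14200 - 7753*(-41449)) = 1/(-14200 + 321354097) = 1/321339897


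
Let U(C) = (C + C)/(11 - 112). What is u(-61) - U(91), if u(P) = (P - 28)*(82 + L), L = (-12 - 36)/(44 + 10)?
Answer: -6560332/909 ≈ -7217.1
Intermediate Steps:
L = -8/9 (L = -48/54 = -48*1/54 = -8/9 ≈ -0.88889)
u(P) = -20440/9 + 730*P/9 (u(P) = (P - 28)*(82 - 8/9) = (-28 + P)*(730/9) = -20440/9 + 730*P/9)
U(C) = -2*C/101 (U(C) = (2*C)/(-101) = (2*C)*(-1/101) = -2*C/101)
u(-61) - U(91) = (-20440/9 + (730/9)*(-61)) - (-2)*91/101 = (-20440/9 - 44530/9) - 1*(-182/101) = -64970/9 + 182/101 = -6560332/909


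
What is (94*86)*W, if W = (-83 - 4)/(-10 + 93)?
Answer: -703308/83 ≈ -8473.6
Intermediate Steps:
W = -87/83 ≈ -1.0482
(94*86)*W = (94*86)*(-87/83) = 8084*(-87/83) = -703308/83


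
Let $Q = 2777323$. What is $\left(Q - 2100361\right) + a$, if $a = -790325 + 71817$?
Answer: $-41546$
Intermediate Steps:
$a = -718508$
$\left(Q - 2100361\right) + a = \left(2777323 - 2100361\right) - 718508 = 676962 - 718508 = -41546$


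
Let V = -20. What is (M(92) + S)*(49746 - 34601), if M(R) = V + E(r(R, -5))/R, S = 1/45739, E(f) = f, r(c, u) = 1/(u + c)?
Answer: -110889348234665/366094956 ≈ -3.0290e+5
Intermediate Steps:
r(c, u) = 1/(c + u)
S = 1/45739 ≈ 2.1863e-5
M(R) = -20 + 1/(R*(-5 + R)) (M(R) = -20 + 1/((R - 5)*R) = -20 + 1/((-5 + R)*R) = -20 + 1/(R*(-5 + R)))
(M(92) + S)*(49746 - 34601) = ((-20 + 1/(92*(-5 + 92))) + 1/45739)*(49746 - 34601) = ((-20 + (1/92)/87) + 1/45739)*15145 = ((-20 + (1/92)*(1/87)) + 1/45739)*15145 = ((-20 + 1/8004) + 1/45739)*15145 = (-160079/8004 + 1/45739)*15145 = -7321845377/366094956*15145 = -110889348234665/366094956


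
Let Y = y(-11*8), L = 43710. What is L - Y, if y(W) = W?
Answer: 43798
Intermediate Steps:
Y = -88 (Y = -11*8 = -88)
L - Y = 43710 - 1*(-88) = 43710 + 88 = 43798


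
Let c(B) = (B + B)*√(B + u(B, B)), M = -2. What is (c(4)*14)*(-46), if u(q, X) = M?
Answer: -5152*√2 ≈ -7286.0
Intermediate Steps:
u(q, X) = -2
c(B) = 2*B*√(-2 + B) (c(B) = (B + B)*√(B - 2) = (2*B)*√(-2 + B) = 2*B*√(-2 + B))
(c(4)*14)*(-46) = ((2*4*√(-2 + 4))*14)*(-46) = ((2*4*√2)*14)*(-46) = ((8*√2)*14)*(-46) = (112*√2)*(-46) = -5152*√2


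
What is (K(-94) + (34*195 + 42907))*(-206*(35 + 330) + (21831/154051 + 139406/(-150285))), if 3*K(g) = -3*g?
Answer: -2009228601658473157/538408245 ≈ -3.7318e+9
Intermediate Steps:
K(g) = -g (K(g) = (-3*g)/3 = -g)
(K(-94) + (34*195 + 42907))*(-206*(35 + 330) + (21831/154051 + 139406/(-150285))) = (-1*(-94) + (34*195 + 42907))*(-206*(35 + 330) + (21831/154051 + 139406/(-150285))) = (94 + (6630 + 42907))*(-206*365 + (21831*(1/154051) + 139406*(-1/150285))) = (94 + 49537)*(-75190 + (21831/154051 - 3242/3495)) = 49631*(-75190 - 423133997/538408245) = 49631*(-40483339075547/538408245) = -2009228601658473157/538408245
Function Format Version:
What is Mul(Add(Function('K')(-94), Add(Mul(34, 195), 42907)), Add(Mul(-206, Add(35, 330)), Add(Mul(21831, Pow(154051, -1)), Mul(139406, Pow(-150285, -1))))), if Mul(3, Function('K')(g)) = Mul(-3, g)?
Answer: Rational(-2009228601658473157, 538408245) ≈ -3.7318e+9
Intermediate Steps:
Function('K')(g) = Mul(-1, g) (Function('K')(g) = Mul(Rational(1, 3), Mul(-3, g)) = Mul(-1, g))
Mul(Add(Function('K')(-94), Add(Mul(34, 195), 42907)), Add(Mul(-206, Add(35, 330)), Add(Mul(21831, Pow(154051, -1)), Mul(139406, Pow(-150285, -1))))) = Mul(Add(Mul(-1, -94), Add(Mul(34, 195), 42907)), Add(Mul(-206, Add(35, 330)), Add(Mul(21831, Pow(154051, -1)), Mul(139406, Pow(-150285, -1))))) = Mul(Add(94, Add(6630, 42907)), Add(Mul(-206, 365), Add(Mul(21831, Rational(1, 154051)), Mul(139406, Rational(-1, 150285))))) = Mul(Add(94, 49537), Add(-75190, Add(Rational(21831, 154051), Rational(-3242, 3495)))) = Mul(49631, Add(-75190, Rational(-423133997, 538408245))) = Mul(49631, Rational(-40483339075547, 538408245)) = Rational(-2009228601658473157, 538408245)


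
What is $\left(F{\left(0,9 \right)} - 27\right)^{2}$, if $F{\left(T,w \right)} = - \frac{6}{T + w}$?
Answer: $\frac{6889}{9} \approx 765.44$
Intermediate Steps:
$\left(F{\left(0,9 \right)} - 27\right)^{2} = \left(- \frac{6}{0 + 9} - 27\right)^{2} = \left(- \frac{6}{9} + \left(-244 + 217\right)\right)^{2} = \left(\left(-6\right) \frac{1}{9} - 27\right)^{2} = \left(- \frac{2}{3} - 27\right)^{2} = \left(- \frac{83}{3}\right)^{2} = \frac{6889}{9}$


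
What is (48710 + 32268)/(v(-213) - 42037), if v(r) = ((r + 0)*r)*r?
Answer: -40489/4852817 ≈ -0.0083434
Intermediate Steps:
v(r) = r³ (v(r) = (r*r)*r = r²*r = r³)
(48710 + 32268)/(v(-213) - 42037) = (48710 + 32268)/((-213)³ - 42037) = 80978/(-9663597 - 42037) = 80978/(-9705634) = 80978*(-1/9705634) = -40489/4852817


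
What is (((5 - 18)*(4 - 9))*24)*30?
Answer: 46800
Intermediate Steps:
(((5 - 18)*(4 - 9))*24)*30 = (-13*(-5)*24)*30 = (65*24)*30 = 1560*30 = 46800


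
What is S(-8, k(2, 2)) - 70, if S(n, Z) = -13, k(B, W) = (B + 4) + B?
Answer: -83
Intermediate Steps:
k(B, W) = 4 + 2*B (k(B, W) = (4 + B) + B = 4 + 2*B)
S(-8, k(2, 2)) - 70 = -13 - 70 = -83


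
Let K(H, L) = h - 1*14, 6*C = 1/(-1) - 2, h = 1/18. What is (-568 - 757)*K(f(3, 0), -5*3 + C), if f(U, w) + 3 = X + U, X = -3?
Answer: 332575/18 ≈ 18476.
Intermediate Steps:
h = 1/18 ≈ 0.055556
C = -1/2 (C = (1/(-1) - 2)/6 = (-1 - 2)/6 = (1/6)*(-3) = -1/2 ≈ -0.50000)
f(U, w) = -6 + U (f(U, w) = -3 + (-3 + U) = -6 + U)
K(H, L) = -251/18 (K(H, L) = 1/18 - 1*14 = 1/18 - 14 = -251/18)
(-568 - 757)*K(f(3, 0), -5*3 + C) = (-568 - 757)*(-251/18) = -1325*(-251/18) = 332575/18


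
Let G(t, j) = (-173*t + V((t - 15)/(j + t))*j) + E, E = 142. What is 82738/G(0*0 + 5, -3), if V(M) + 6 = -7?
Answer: -41369/342 ≈ -120.96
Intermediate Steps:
V(M) = -13 (V(M) = -6 - 7 = -13)
G(t, j) = 142 - 173*t - 13*j (G(t, j) = (-173*t - 13*j) + 142 = 142 - 173*t - 13*j)
82738/G(0*0 + 5, -3) = 82738/(142 - 173*(0*0 + 5) - 13*(-3)) = 82738/(142 - 173*(0 + 5) + 39) = 82738/(142 - 173*5 + 39) = 82738/(142 - 865 + 39) = 82738/(-684) = 82738*(-1/684) = -41369/342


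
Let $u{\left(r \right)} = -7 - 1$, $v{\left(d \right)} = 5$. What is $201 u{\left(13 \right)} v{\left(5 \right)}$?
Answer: $-8040$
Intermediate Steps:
$u{\left(r \right)} = -8$
$201 u{\left(13 \right)} v{\left(5 \right)} = 201 \left(-8\right) 5 = \left(-1608\right) 5 = -8040$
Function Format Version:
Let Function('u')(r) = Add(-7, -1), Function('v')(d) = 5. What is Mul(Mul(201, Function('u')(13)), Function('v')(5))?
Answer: -8040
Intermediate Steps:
Function('u')(r) = -8
Mul(Mul(201, Function('u')(13)), Function('v')(5)) = Mul(Mul(201, -8), 5) = Mul(-1608, 5) = -8040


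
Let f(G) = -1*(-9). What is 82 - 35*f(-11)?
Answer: -233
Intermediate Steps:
f(G) = 9
82 - 35*f(-11) = 82 - 35*9 = 82 - 315 = -233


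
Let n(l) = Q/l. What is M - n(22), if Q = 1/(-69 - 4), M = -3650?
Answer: -5861899/1606 ≈ -3650.0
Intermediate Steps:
Q = -1/73 (Q = 1/(-73) = -1/73 ≈ -0.013699)
n(l) = -1/(73*l)
M - n(22) = -3650 - (-1)/(73*22) = -3650 - 1*(-1/1606) = -3650 + 1/1606 = -5861899/1606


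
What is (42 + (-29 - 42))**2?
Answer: 841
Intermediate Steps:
(42 + (-29 - 42))**2 = (42 - 71)**2 = (-29)**2 = 841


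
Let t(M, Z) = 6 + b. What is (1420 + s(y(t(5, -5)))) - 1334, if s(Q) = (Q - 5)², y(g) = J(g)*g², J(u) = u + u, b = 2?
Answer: 1038447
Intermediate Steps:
J(u) = 2*u
t(M, Z) = 8 (t(M, Z) = 6 + 2 = 8)
y(g) = 2*g³ (y(g) = (2*g)*g² = 2*g³)
s(Q) = (-5 + Q)²
(1420 + s(y(t(5, -5)))) - 1334 = (1420 + (-5 + 2*8³)²) - 1334 = (1420 + (-5 + 2*512)²) - 1334 = (1420 + (-5 + 1024)²) - 1334 = (1420 + 1019²) - 1334 = (1420 + 1038361) - 1334 = 1039781 - 1334 = 1038447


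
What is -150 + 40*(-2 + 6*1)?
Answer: 10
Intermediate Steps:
-150 + 40*(-2 + 6*1) = -150 + 40*(-2 + 6) = -150 + 40*4 = -150 + 160 = 10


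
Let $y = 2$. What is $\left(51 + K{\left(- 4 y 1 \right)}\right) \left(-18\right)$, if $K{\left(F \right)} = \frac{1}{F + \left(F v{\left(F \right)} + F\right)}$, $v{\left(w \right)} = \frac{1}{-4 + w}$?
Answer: $- \frac{21087}{23} \approx -916.83$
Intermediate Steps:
$K{\left(F \right)} = \frac{1}{2 F + \frac{F}{-4 + F}}$ ($K{\left(F \right)} = \frac{1}{F + \left(\frac{F}{-4 + F} + F\right)} = \frac{1}{F + \left(F + \frac{F}{-4 + F}\right)} = \frac{1}{2 F + \frac{F}{-4 + F}}$)
$\left(51 + K{\left(- 4 y 1 \right)}\right) \left(-18\right) = \left(51 + \frac{-4 + \left(-4\right) 2 \cdot 1}{\left(-4\right) 2 \cdot 1 \left(-7 + 2 \left(-4\right) 2 \cdot 1\right)}\right) \left(-18\right) = \left(51 + \frac{-4 - 8}{\left(-8\right) 1 \left(-7 + 2 \left(\left(-8\right) 1\right)\right)}\right) \left(-18\right) = \left(51 + \frac{-4 - 8}{\left(-8\right) \left(-7 + 2 \left(-8\right)\right)}\right) \left(-18\right) = \left(51 - \frac{1}{8} \frac{1}{-7 - 16} \left(-12\right)\right) \left(-18\right) = \left(51 - \frac{1}{8} \frac{1}{-23} \left(-12\right)\right) \left(-18\right) = \left(51 - \left(- \frac{1}{184}\right) \left(-12\right)\right) \left(-18\right) = \left(51 - \frac{3}{46}\right) \left(-18\right) = \frac{2343}{46} \left(-18\right) = - \frac{21087}{23}$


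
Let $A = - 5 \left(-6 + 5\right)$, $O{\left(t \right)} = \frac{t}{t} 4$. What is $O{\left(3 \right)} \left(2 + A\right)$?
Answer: $28$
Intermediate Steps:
$O{\left(t \right)} = 4$ ($O{\left(t \right)} = 1 \cdot 4 = 4$)
$A = 5$ ($A = \left(-5\right) \left(-1\right) = 5$)
$O{\left(3 \right)} \left(2 + A\right) = 4 \left(2 + 5\right) = 4 \cdot 7 = 28$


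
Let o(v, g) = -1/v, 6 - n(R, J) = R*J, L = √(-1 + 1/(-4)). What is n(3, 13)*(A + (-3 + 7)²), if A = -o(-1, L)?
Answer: -495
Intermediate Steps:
L = I*√5/2 (L = √(-1 - ¼) = √(-5/4) = I*√5/2 ≈ 1.118*I)
n(R, J) = 6 - J*R (n(R, J) = 6 - R*J = 6 - J*R)
A = -1 (A = -(-1)/(-1) = -(-1)*(-1) = -1*1 = -1)
n(3, 13)*(A + (-3 + 7)²) = (6 - 1*13*3)*(-1 + (-3 + 7)²) = (6 - 39)*(-1 + 4²) = -33*(-1 + 16) = -33*15 = -495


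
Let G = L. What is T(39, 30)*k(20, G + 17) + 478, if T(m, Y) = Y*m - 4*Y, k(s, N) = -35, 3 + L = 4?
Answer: -36272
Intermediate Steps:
L = 1 (L = -3 + 4 = 1)
G = 1
T(m, Y) = -4*Y + Y*m
T(39, 30)*k(20, G + 17) + 478 = (30*(-4 + 39))*(-35) + 478 = (30*35)*(-35) + 478 = 1050*(-35) + 478 = -36750 + 478 = -36272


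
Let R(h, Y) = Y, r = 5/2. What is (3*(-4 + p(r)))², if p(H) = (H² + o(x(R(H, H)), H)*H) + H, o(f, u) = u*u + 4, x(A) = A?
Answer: 531441/64 ≈ 8303.8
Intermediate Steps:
r = 5/2 (r = 5*(½) = 5/2 ≈ 2.5000)
o(f, u) = 4 + u² (o(f, u) = u² + 4 = 4 + u²)
p(H) = H + H² + H*(4 + H²) (p(H) = (H² + (4 + H²)*H) + H = (H² + H*(4 + H²)) + H = H + H² + H*(4 + H²))
(3*(-4 + p(r)))² = (3*(-4 + 5*(5 + 5/2 + (5/2)²)/2))² = (3*(-4 + 5*(5 + 5/2 + 25/4)/2))² = (3*(-4 + (5/2)*(55/4)))² = (3*(-4 + 275/8))² = (3*(243/8))² = (729/8)² = 531441/64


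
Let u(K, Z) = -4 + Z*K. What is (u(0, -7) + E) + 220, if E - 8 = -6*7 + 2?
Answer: 184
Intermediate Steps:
E = -32 (E = 8 + (-6*7 + 2) = 8 + (-42 + 2) = 8 - 40 = -32)
u(K, Z) = -4 + K*Z
(u(0, -7) + E) + 220 = ((-4 + 0*(-7)) - 32) + 220 = ((-4 + 0) - 32) + 220 = (-4 - 32) + 220 = -36 + 220 = 184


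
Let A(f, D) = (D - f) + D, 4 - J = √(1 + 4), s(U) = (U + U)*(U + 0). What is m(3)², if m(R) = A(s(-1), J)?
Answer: 56 - 24*√5 ≈ 2.3344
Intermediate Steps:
s(U) = 2*U² (s(U) = (2*U)*U = 2*U²)
J = 4 - √5 (J = 4 - √(1 + 4) = 4 - √5 ≈ 1.7639)
A(f, D) = -f + 2*D
m(R) = 6 - 2*√5 (m(R) = -2*(-1)² + 2*(4 - √5) = -2 + (8 - 2*√5) = 6 - 2*√5)
m(3)² = (6 - 2*√5)²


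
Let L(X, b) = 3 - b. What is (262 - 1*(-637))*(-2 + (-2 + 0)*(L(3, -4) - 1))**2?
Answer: 176204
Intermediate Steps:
(262 - 1*(-637))*(-2 + (-2 + 0)*(L(3, -4) - 1))**2 = (262 - 1*(-637))*(-2 + (-2 + 0)*((3 - 1*(-4)) - 1))**2 = (262 + 637)*(-2 - 2*((3 + 4) - 1))**2 = 899*(-2 - 2*(7 - 1))**2 = 899*(-2 - 2*6)**2 = 899*(-2 - 12)**2 = 899*(-14)**2 = 899*196 = 176204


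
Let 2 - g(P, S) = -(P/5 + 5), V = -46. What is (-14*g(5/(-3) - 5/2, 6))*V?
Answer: 11914/3 ≈ 3971.3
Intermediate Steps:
g(P, S) = 7 + P/5 (g(P, S) = 2 - (-1)*(P/5 + 5) = 2 - (-1)*(5 + P/5) = 2 - (-5 - P/5) = 2 + (5 + P/5) = 7 + P/5)
(-14*g(5/(-3) - 5/2, 6))*V = -14*(7 + (5/(-3) - 5/2)/5)*(-46) = -14*(7 + (5*(-1/3) - 5*1/2)/5)*(-46) = -14*(7 + (-5/3 - 5/2)/5)*(-46) = -14*(7 + (1/5)*(-25/6))*(-46) = -14*(7 - 5/6)*(-46) = -14*37/6*(-46) = -259/3*(-46) = 11914/3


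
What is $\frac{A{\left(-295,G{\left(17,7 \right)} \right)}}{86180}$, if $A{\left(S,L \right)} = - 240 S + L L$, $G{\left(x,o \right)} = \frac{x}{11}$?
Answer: $\frac{8567089}{10427780} \approx 0.82156$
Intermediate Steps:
$G{\left(x,o \right)} = \frac{x}{11}$ ($G{\left(x,o \right)} = x \frac{1}{11} = \frac{x}{11}$)
$A{\left(S,L \right)} = L^{2} - 240 S$ ($A{\left(S,L \right)} = - 240 S + L^{2} = L^{2} - 240 S$)
$\frac{A{\left(-295,G{\left(17,7 \right)} \right)}}{86180} = \frac{\left(\frac{1}{11} \cdot 17\right)^{2} - -70800}{86180} = \left(\left(\frac{17}{11}\right)^{2} + 70800\right) \frac{1}{86180} = \left(\frac{289}{121} + 70800\right) \frac{1}{86180} = \frac{8567089}{121} \cdot \frac{1}{86180} = \frac{8567089}{10427780}$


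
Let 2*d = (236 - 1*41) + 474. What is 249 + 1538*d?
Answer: 514710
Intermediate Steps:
d = 669/2 (d = ((236 - 1*41) + 474)/2 = ((236 - 41) + 474)/2 = (195 + 474)/2 = (½)*669 = 669/2 ≈ 334.50)
249 + 1538*d = 249 + 1538*(669/2) = 249 + 514461 = 514710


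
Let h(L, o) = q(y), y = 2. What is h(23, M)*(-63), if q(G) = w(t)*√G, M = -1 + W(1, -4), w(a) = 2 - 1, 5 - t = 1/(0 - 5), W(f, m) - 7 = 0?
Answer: -63*√2 ≈ -89.095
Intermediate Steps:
W(f, m) = 7 (W(f, m) = 7 + 0 = 7)
t = 26/5 (t = 5 - 1/(0 - 5) = 5 - 1/(-5) = 5 - 1*(-⅕) = 5 + ⅕ = 26/5 ≈ 5.2000)
w(a) = 1
M = 6 (M = -1 + 7 = 6)
q(G) = √G (q(G) = 1*√G = √G)
h(L, o) = √2
h(23, M)*(-63) = √2*(-63) = -63*√2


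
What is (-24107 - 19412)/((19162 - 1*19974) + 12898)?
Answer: -43519/12086 ≈ -3.6008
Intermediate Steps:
(-24107 - 19412)/((19162 - 1*19974) + 12898) = -43519/((19162 - 19974) + 12898) = -43519/(-812 + 12898) = -43519/12086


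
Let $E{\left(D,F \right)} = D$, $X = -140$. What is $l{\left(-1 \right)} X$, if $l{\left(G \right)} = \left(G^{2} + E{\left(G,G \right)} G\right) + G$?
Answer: $-140$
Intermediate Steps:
$l{\left(G \right)} = G + 2 G^{2}$ ($l{\left(G \right)} = \left(G^{2} + G G\right) + G = \left(G^{2} + G^{2}\right) + G = 2 G^{2} + G = G + 2 G^{2}$)
$l{\left(-1 \right)} X = - (1 + 2 \left(-1\right)) \left(-140\right) = - (1 - 2) \left(-140\right) = \left(-1\right) \left(-1\right) \left(-140\right) = 1 \left(-140\right) = -140$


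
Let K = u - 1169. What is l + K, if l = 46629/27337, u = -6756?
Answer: -216599096/27337 ≈ -7923.3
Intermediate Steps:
K = -7925 (K = -6756 - 1169 = -7925)
l = 46629/27337 (l = 46629*(1/27337) = 46629/27337 ≈ 1.7057)
l + K = 46629/27337 - 7925 = -216599096/27337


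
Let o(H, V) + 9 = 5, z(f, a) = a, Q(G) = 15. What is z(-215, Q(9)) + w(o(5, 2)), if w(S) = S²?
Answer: 31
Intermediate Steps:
o(H, V) = -4 (o(H, V) = -9 + 5 = -4)
z(-215, Q(9)) + w(o(5, 2)) = 15 + (-4)² = 15 + 16 = 31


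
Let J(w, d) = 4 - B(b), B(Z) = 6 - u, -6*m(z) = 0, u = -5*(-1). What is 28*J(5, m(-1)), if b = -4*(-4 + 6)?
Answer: 84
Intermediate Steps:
u = 5
m(z) = 0 (m(z) = -⅙*0 = 0)
b = -8 (b = -4*2 = -8)
B(Z) = 1 (B(Z) = 6 - 1*5 = 6 - 5 = 1)
J(w, d) = 3 (J(w, d) = 4 - 1*1 = 4 - 1 = 3)
28*J(5, m(-1)) = 28*3 = 84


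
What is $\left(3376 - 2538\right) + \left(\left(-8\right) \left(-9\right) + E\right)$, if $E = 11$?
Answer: $921$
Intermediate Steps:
$\left(3376 - 2538\right) + \left(\left(-8\right) \left(-9\right) + E\right) = \left(3376 - 2538\right) + \left(\left(-8\right) \left(-9\right) + 11\right) = 838 + \left(72 + 11\right) = 838 + 83 = 921$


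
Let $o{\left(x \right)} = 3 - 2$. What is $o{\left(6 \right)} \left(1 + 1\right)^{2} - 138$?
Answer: $-134$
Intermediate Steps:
$o{\left(x \right)} = 1$
$o{\left(6 \right)} \left(1 + 1\right)^{2} - 138 = 1 \left(1 + 1\right)^{2} - 138 = 1 \cdot 2^{2} - 138 = 1 \cdot 4 - 138 = 4 - 138 = -134$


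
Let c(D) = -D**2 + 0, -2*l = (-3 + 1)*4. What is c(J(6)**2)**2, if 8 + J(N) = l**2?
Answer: 16777216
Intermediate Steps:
l = 4 (l = -(-3 + 1)*4/2 = -(-1)*4 = -1/2*(-8) = 4)
J(N) = 8 (J(N) = -8 + 4**2 = -8 + 16 = 8)
c(D) = -D**2
c(J(6)**2)**2 = (-(8**2)**2)**2 = (-1*64**2)**2 = (-1*4096)**2 = (-4096)**2 = 16777216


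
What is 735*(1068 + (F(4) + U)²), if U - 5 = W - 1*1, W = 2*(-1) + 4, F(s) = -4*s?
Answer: 858480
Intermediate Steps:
W = 2 (W = -2 + 4 = 2)
U = 6 (U = 5 + (2 - 1*1) = 5 + (2 - 1) = 5 + 1 = 6)
735*(1068 + (F(4) + U)²) = 735*(1068 + (-4*4 + 6)²) = 735*(1068 + (-16 + 6)²) = 735*(1068 + (-10)²) = 735*(1068 + 100) = 735*1168 = 858480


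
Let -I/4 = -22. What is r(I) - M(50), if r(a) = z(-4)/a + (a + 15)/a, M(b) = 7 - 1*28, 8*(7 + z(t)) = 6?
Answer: 7779/352 ≈ 22.099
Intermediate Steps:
I = 88 (I = -4*(-22) = 88)
z(t) = -25/4 (z(t) = -7 + (1/8)*6 = -7 + 3/4 = -25/4)
M(b) = -21 (M(b) = 7 - 28 = -21)
r(a) = -25/(4*a) + (15 + a)/a (r(a) = -25/(4*a) + (a + 15)/a = -25/(4*a) + (15 + a)/a)
r(I) - M(50) = (35/4 + 88)/88 - 1*(-21) = (1/88)*(387/4) + 21 = 387/352 + 21 = 7779/352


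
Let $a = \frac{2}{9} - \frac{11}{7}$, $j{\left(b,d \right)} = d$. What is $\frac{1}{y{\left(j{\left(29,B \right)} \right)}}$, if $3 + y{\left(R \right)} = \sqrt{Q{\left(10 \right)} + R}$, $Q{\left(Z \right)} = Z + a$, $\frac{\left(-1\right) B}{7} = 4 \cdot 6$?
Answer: $- \frac{189}{10606} - \frac{3 i \sqrt{70273}}{10606} \approx -0.01782 - 0.074983 i$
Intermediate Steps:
$B = -168$ ($B = - 7 \cdot 4 \cdot 6 = \left(-7\right) 24 = -168$)
$a = - \frac{85}{63}$ ($a = 2 \cdot \frac{1}{9} - \frac{11}{7} = \frac{2}{9} - \frac{11}{7} = - \frac{85}{63} \approx -1.3492$)
$Q{\left(Z \right)} = - \frac{85}{63} + Z$ ($Q{\left(Z \right)} = Z - \frac{85}{63} = - \frac{85}{63} + Z$)
$y{\left(R \right)} = -3 + \sqrt{\frac{545}{63} + R}$ ($y{\left(R \right)} = -3 + \sqrt{\left(- \frac{85}{63} + 10\right) + R} = -3 + \sqrt{\frac{545}{63} + R}$)
$\frac{1}{y{\left(j{\left(29,B \right)} \right)}} = \frac{1}{-3 + \frac{\sqrt{3815 + 441 \left(-168\right)}}{21}} = \frac{1}{-3 + \frac{\sqrt{3815 - 74088}}{21}} = \frac{1}{-3 + \frac{\sqrt{-70273}}{21}} = \frac{1}{-3 + \frac{i \sqrt{70273}}{21}}$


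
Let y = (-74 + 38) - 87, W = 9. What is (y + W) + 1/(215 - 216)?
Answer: -115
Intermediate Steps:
y = -123 (y = -36 - 87 = -123)
(y + W) + 1/(215 - 216) = (-123 + 9) + 1/(215 - 216) = -114 + 1/(-1) = -114 - 1 = -115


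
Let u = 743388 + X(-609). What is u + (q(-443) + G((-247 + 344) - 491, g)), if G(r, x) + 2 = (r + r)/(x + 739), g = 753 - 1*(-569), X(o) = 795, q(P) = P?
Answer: 1532843230/2061 ≈ 7.4374e+5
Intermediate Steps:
u = 744183 (u = 743388 + 795 = 744183)
g = 1322 (g = 753 + 569 = 1322)
G(r, x) = -2 + 2*r/(739 + x) (G(r, x) = -2 + (r + r)/(x + 739) = -2 + (2*r)/(739 + x) = -2 + 2*r/(739 + x))
u + (q(-443) + G((-247 + 344) - 491, g)) = 744183 + (-443 + 2*(-739 + ((-247 + 344) - 491) - 1*1322)/(739 + 1322)) = 744183 + (-443 + 2*(-739 + (97 - 491) - 1322)/2061) = 744183 + (-443 + 2*(1/2061)*(-739 - 394 - 1322)) = 744183 + (-443 + 2*(1/2061)*(-2455)) = 744183 + (-443 - 4910/2061) = 744183 - 917933/2061 = 1532843230/2061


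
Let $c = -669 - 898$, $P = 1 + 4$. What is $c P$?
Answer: $-7835$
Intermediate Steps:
$P = 5$
$c = -1567$ ($c = -669 - 898 = -1567$)
$c P = \left(-1567\right) 5 = -7835$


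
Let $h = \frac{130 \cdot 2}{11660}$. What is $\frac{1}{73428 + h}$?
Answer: $\frac{583}{42808537} \approx 1.3619 \cdot 10^{-5}$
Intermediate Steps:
$h = \frac{13}{583}$ ($h = 260 \cdot \frac{1}{11660} = \frac{13}{583} \approx 0.022298$)
$\frac{1}{73428 + h} = \frac{1}{73428 + \frac{13}{583}} = \frac{1}{\frac{42808537}{583}} = \frac{583}{42808537}$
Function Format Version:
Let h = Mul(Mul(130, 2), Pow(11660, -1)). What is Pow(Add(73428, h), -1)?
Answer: Rational(583, 42808537) ≈ 1.3619e-5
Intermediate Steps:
h = Rational(13, 583) (h = Mul(260, Rational(1, 11660)) = Rational(13, 583) ≈ 0.022298)
Pow(Add(73428, h), -1) = Pow(Add(73428, Rational(13, 583)), -1) = Pow(Rational(42808537, 583), -1) = Rational(583, 42808537)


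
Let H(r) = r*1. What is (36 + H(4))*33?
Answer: 1320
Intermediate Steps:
H(r) = r
(36 + H(4))*33 = (36 + 4)*33 = 40*33 = 1320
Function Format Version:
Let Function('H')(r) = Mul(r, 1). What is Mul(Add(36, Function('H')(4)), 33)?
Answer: 1320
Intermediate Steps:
Function('H')(r) = r
Mul(Add(36, Function('H')(4)), 33) = Mul(Add(36, 4), 33) = Mul(40, 33) = 1320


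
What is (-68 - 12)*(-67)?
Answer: 5360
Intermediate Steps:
(-68 - 12)*(-67) = -80*(-67) = 5360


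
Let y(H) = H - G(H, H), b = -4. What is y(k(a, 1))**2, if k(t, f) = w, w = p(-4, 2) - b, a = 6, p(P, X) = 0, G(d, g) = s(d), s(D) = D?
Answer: 0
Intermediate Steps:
G(d, g) = d
w = 4 (w = 0 - 1*(-4) = 0 + 4 = 4)
k(t, f) = 4
y(H) = 0 (y(H) = H - H = 0)
y(k(a, 1))**2 = 0**2 = 0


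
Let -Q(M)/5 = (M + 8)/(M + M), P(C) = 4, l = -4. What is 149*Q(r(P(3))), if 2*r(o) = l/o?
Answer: 11175/2 ≈ 5587.5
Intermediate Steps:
r(o) = -2/o (r(o) = (-4/o)/2 = -2/o)
Q(M) = -5*(8 + M)/(2*M) (Q(M) = -5*(M + 8)/(M + M) = -5*(8 + M)/(2*M))
149*Q(r(P(3))) = 149*(-5/2 - 20/((-2/4))) = 149*(-5/2 - 20/((-2*¼))) = 149*(-5/2 - 20/(-½)) = 149*(-5/2 - 20*(-2)) = 149*(-5/2 + 40) = 149*(75/2) = 11175/2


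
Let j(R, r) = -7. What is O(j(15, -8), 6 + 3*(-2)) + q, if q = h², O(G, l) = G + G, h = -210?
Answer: 44086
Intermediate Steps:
O(G, l) = 2*G
q = 44100 (q = (-210)² = 44100)
O(j(15, -8), 6 + 3*(-2)) + q = 2*(-7) + 44100 = -14 + 44100 = 44086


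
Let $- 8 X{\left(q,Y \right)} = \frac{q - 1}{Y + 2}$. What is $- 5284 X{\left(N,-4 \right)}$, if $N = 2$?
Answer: $- \frac{1321}{4} \approx -330.25$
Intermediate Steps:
$X{\left(q,Y \right)} = - \frac{-1 + q}{8 \left(2 + Y\right)}$ ($X{\left(q,Y \right)} = - \frac{\left(q - 1\right) \frac{1}{Y + 2}}{8} = - \frac{\left(-1 + q\right) \frac{1}{2 + Y}}{8} = - \frac{\frac{1}{2 + Y} \left(-1 + q\right)}{8} = - \frac{-1 + q}{8 \left(2 + Y\right)}$)
$- 5284 X{\left(N,-4 \right)} = - 5284 \frac{1 - 2}{8 \left(2 - 4\right)} = - 5284 \frac{1 - 2}{8 \left(-2\right)} = - 5284 \cdot \frac{1}{8} \left(- \frac{1}{2}\right) \left(-1\right) = \left(-5284\right) \frac{1}{16} = - \frac{1321}{4}$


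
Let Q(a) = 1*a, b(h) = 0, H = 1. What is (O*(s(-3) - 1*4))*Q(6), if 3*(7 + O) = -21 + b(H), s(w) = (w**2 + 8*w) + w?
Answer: 1848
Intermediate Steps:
s(w) = w**2 + 9*w
Q(a) = a
O = -14 (O = -7 + (-21 + 0)/3 = -7 + (1/3)*(-21) = -7 - 7 = -14)
(O*(s(-3) - 1*4))*Q(6) = -14*(-3*(9 - 3) - 1*4)*6 = -14*(-3*6 - 4)*6 = -14*(-18 - 4)*6 = -14*(-22)*6 = 308*6 = 1848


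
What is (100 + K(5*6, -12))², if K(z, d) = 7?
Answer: 11449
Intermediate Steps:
(100 + K(5*6, -12))² = (100 + 7)² = 107² = 11449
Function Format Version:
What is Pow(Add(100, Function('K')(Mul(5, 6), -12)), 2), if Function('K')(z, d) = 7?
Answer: 11449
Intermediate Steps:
Pow(Add(100, Function('K')(Mul(5, 6), -12)), 2) = Pow(Add(100, 7), 2) = Pow(107, 2) = 11449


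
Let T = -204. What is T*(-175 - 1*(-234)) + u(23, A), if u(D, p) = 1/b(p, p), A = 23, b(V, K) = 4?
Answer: -48143/4 ≈ -12036.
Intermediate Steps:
u(D, p) = 1/4
T*(-175 - 1*(-234)) + u(23, A) = -204*(-175 - 1*(-234)) + 1/4 = -204*(-175 + 234) + 1/4 = -204*59 + 1/4 = -12036 + 1/4 = -48143/4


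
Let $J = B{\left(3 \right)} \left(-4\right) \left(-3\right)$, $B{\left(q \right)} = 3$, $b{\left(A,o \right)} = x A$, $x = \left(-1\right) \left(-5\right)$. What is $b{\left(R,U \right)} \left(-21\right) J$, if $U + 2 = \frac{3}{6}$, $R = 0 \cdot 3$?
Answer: $0$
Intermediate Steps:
$x = 5$
$R = 0$
$U = - \frac{3}{2}$ ($U = -2 + \frac{3}{6} = -2 + 3 \cdot \frac{1}{6} = -2 + \frac{1}{2} = - \frac{3}{2} \approx -1.5$)
$b{\left(A,o \right)} = 5 A$
$J = 36$ ($J = 3 \left(-4\right) \left(-3\right) = \left(-12\right) \left(-3\right) = 36$)
$b{\left(R,U \right)} \left(-21\right) J = 5 \cdot 0 \left(-21\right) 36 = 0 \left(-21\right) 36 = 0 \cdot 36 = 0$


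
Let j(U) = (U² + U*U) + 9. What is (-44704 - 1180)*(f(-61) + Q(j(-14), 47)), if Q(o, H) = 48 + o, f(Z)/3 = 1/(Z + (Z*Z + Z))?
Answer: -74146433336/3599 ≈ -2.0602e+7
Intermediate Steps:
j(U) = 9 + 2*U² (j(U) = (U² + U²) + 9 = 2*U² + 9 = 9 + 2*U²)
f(Z) = 3/(Z² + 2*Z) (f(Z) = 3/(Z + (Z*Z + Z)) = 3/(Z + (Z² + Z)) = 3/(Z + (Z + Z²)) = 3/(Z² + 2*Z))
(-44704 - 1180)*(f(-61) + Q(j(-14), 47)) = (-44704 - 1180)*(3/(-61*(2 - 61)) + (48 + (9 + 2*(-14)²))) = -45884*(3*(-1/61)/(-59) + (48 + (9 + 2*196))) = -45884*(3*(-1/61)*(-1/59) + (48 + (9 + 392))) = -45884*(3/3599 + (48 + 401)) = -45884*(3/3599 + 449) = -45884*1615954/3599 = -74146433336/3599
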